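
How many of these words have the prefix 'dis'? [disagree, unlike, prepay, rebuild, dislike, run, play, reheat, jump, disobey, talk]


Checking each word for prefix 'dis':
  'disagree' -> YES, starts with 'dis' (count: 1)
  'unlike' -> no (count: 1)
  'prepay' -> no (count: 1)
  'rebuild' -> no (count: 1)
  'dislike' -> YES, starts with 'dis' (count: 2)
  'run' -> no (count: 2)
  'play' -> no (count: 2)
  'reheat' -> no (count: 2)
  'jump' -> no (count: 2)
  'disobey' -> YES, starts with 'dis' (count: 3)
  'talk' -> no (count: 3)
Total with prefix 'dis': 3

3


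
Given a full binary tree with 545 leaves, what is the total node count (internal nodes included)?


Leaf nodes (terminals): 545
Internal nodes = n - 1 = 545 - 1 = 544
Total = leaves + internal = 545 + 544 = 1089

1089


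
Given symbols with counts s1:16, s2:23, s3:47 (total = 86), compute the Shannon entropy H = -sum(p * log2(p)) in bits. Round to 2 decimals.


Computing entropy H = -sum(p_i * log2(p_i)):
  s1: p = 16/86 = 0.1860, -p*log2(p) = 0.4514
  s2: p = 23/86 = 0.2674, -p*log2(p) = 0.5089
  s3: p = 47/86 = 0.5465, -p*log2(p) = 0.4764
H = sum of terms = 1.4367
Rounded to 2 decimals: 1.44

1.44


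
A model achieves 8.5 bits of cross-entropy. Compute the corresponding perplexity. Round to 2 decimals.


Perplexity formula: PP = 2^H
H = 8.5
PP = 2^8.5
Decompose: 2^8.5 = 2^8 * 2^0.5 = 2^8 * sqrt(2)
2^8 = 256, sqrt(2) ~ 1.4142136
PP ~ 256 * 1.4142136 = 362.0386816
Rounded to 2 decimals: 362.04

362.04


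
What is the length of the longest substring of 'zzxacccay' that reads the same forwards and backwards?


Scanning 'zzxacccay' for palindromic substrings.
Substring at positions 3-7: 'accca'.
Check: reverse('accca') = 'accca' -> palindrome confirmed.
Neighbouring characters ('x' / 'y') break symmetry, so it cannot extend further.
No longer palindromic substring exists; longest length = 5

5


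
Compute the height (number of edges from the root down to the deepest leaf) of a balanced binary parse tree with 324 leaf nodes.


In a balanced binary tree with n leaves the deepest leaf is ceil(log2(n)) edges below the root.
log2(324) = 8.3399
ceil(8.3399) = 9
height (edges) = 9

9


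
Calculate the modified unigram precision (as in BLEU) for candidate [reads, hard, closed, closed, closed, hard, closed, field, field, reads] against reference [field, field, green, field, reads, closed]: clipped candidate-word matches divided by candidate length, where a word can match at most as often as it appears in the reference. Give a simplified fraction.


Reference word counts: {'closed': 1, 'field': 3, 'green': 1, 'reads': 1}
Checking each candidate word (with clipping):
  'reads' -> in reference (ref count 1, used 1/1) -> match (matches: 1)
  'hard' -> not in reference -> no match (matches: 1)
  'closed' -> in reference (ref count 1, used 1/1) -> match (matches: 2)
  'closed' -> ref count 1 already used up (1/1) -> clipped, no match (matches: 2)
  'closed' -> ref count 1 already used up (1/1) -> clipped, no match (matches: 2)
  'hard' -> not in reference -> no match (matches: 2)
  'closed' -> ref count 1 already used up (1/1) -> clipped, no match (matches: 2)
  'field' -> in reference (ref count 3, used 1/3) -> match (matches: 3)
  'field' -> in reference (ref count 3, used 2/3) -> match (matches: 4)
  'reads' -> ref count 1 already used up (1/1) -> clipped, no match (matches: 4)
Clipped matches: 4, Candidate length: 10
Precision = 4/10 = 2/5

2/5


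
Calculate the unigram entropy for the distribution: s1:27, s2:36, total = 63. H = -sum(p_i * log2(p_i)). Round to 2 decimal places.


Computing entropy H = -sum(p_i * log2(p_i)):
  s1: p = 27/63 = 0.4286, -p*log2(p) = 0.5239
  s2: p = 36/63 = 0.5714, -p*log2(p) = 0.4613
H = sum of terms = 0.9852
Rounded to 2 decimals: 0.99

0.99


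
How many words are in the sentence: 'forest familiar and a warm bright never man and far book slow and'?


Counting words by splitting on spaces:
  Word 1: 'forest'
  Word 2: 'familiar'
  Word 3: 'and'
  Word 4: 'a'
  Word 5: 'warm'
  Word 6: 'bright'
  Word 7: 'never'
  Word 8: 'man'
  Word 9: 'and'
  Word 10: 'far'
  Word 11: 'book'
  Word 12: 'slow'
  Word 13: 'and'
Total words: 13

13


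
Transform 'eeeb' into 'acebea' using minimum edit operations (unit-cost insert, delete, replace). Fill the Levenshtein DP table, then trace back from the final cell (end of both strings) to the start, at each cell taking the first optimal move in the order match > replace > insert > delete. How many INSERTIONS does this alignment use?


Edit distance = 4. Backtracking from cell (4, 6) with preference match > replace > insert > delete,
then listing the resulting alignment 'eeeb' -> 'acebea' left to right:
  Step 1: insert 'a' [insertion #1]
  Step 2: insert 'c' [insertion #2]
  Step 3: keep 'e'
  Step 4: replace e->b
  Step 5: keep 'e'
  Step 6: replace b->a
Total insertions: 2

2


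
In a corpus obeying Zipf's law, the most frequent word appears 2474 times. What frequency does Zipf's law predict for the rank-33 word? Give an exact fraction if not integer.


Zipf's law: freq(rank) = f1 / rank
f1 = 2474, rank = 33
freq = 2474 / 33
GCD(2474, 33) = 1
Simplified: 2474/33

2474/33


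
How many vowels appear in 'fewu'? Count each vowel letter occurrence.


Scanning each character of 'fewu':
  Position 1: 'f' -> consonant (running count: 0)
  Position 2: 'e' -> vowel (running count: 1)
  Position 3: 'w' -> consonant (running count: 1)
  Position 4: 'u' -> vowel (running count: 2)
Total vowels: 2

2


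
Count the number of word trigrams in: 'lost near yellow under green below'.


Word trigrams from [6] words:
  Trigram 1: (lost near yellow)
  Trigram 2: (near yellow under)
  Trigram 3: (yellow under green)
  Trigram 4: (under green below)
Total word trigrams: 6 - 2 = 4

4


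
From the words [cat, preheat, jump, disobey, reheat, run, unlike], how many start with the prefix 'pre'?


Checking each word for prefix 'pre':
  'cat' -> no (count: 0)
  'preheat' -> YES, starts with 'pre' (count: 1)
  'jump' -> no (count: 1)
  'disobey' -> no (count: 1)
  'reheat' -> no (count: 1)
  'run' -> no (count: 1)
  'unlike' -> no (count: 1)
Total with prefix 'pre': 1

1


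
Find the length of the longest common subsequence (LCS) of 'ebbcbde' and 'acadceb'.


DP table for LCS of 'ebbcbde' and 'acadceb':
       a  c  a  d  c  e  b
    0  0  0  0  0  0  0  0
  e 0  0  0  0  0  0  1  1
  b 0  0  0  0  0  0  1  2
  b 0  0  0  0  0  0  1  2
  c 0  0  1  1  1  1  1  2
  b 0  0  1  1  1  1  1  2
  d 0  0  1  1  2  2  2  2
  e 0  0  1  1  2  2  3  3
LCS: 'cde'
LCS length = 3

3


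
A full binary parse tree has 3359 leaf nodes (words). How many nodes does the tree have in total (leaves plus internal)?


Leaf nodes (terminals): 3359
Internal nodes = n - 1 = 3359 - 1 = 3358
Total = leaves + internal = 3359 + 3358 = 6717

6717


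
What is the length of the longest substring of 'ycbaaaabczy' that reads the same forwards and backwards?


Scanning 'ycbaaaabczy' for palindromic substrings.
Substring at positions 1-8: 'cbaaaabc'.
Check: reverse('cbaaaabc') = 'cbaaaabc' -> palindrome confirmed.
Neighbouring characters ('y' / 'z') break symmetry, so it cannot extend further.
No longer palindromic substring exists; longest length = 8

8


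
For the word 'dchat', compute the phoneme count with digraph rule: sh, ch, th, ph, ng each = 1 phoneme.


Parsing 'dchat' greedily, digraphs first:
  'd' -> consonant phoneme (phonemes so far: 1)
  'ch' -> digraph (1 consonant phoneme) (phonemes so far: 2)
  'a' -> vowel phoneme (phonemes so far: 3)
  't' -> consonant phoneme (phonemes so far: 4)
Total phonemes: 4

4


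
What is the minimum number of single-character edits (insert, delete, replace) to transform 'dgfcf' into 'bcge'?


Building DP table for s1='dgfcf' (len 5) and s2='bcge' (len 4):
       b  c  g  e
    0  1  2  3  4
  d 1  1  2  3  4
  g 2  2  2  2  3
  f 3  3  3  3  3
  c 4  4  3  4  4
  f 5  5  4  4  5
Edit distance = dp[5][4] = 5

5


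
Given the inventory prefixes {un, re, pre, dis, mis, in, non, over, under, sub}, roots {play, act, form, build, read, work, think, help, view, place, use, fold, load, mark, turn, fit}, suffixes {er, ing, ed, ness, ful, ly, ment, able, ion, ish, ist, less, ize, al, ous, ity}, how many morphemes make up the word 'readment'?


Segmenting 'readment' against the inventory:
  'read' -> root (morpheme 1)
  'ment' -> suffix (morpheme 2)
Total morphemes: 2

2


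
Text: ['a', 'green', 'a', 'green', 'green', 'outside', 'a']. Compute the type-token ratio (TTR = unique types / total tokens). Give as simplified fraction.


Tokens: 7
Unique types: ('a', 'green', 'outside') = 3
TTR = 3/7
Already in lowest terms.

3/7


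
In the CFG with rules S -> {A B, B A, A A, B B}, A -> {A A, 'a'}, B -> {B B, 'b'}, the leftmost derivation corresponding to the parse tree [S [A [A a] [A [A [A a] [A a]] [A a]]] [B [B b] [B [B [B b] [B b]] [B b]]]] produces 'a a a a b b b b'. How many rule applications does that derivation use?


Every bracketed nonterminal node [X ...] in the tree is produced by exactly one rule application.
Reading the tree off as a leftmost derivation:
  Step 1: S  =>  A B   (applied S -> A B)
  Step 2: A B  =>  A A B   (applied A -> A A)
  Step 3: A A B  =>  a A B   (applied A -> a)
  Step 4: a A B  =>  a A A B   (applied A -> A A)
  Step 5: a A A B  =>  a A A A B   (applied A -> A A)
  Step 6: a A A A B  =>  a a A A B   (applied A -> a)
  Step 7: a a A A B  =>  a a a A B   (applied A -> a)
  Step 8: a a a A B  =>  a a a a B   (applied A -> a)
  Step 9: a a a a B  =>  a a a a B B   (applied B -> B B)
  Step 10: a a a a B B  =>  a a a a b B   (applied B -> b)
  Step 11: a a a a b B  =>  a a a a b B B   (applied B -> B B)
  Step 12: a a a a b B B  =>  a a a a b B B B   (applied B -> B B)
  Step 13: a a a a b B B B  =>  a a a a b b B B   (applied B -> b)
  Step 14: a a a a b b B B  =>  a a a a b b b B   (applied B -> b)
  Step 15: a a a a b b b B  =>  a a a a b b b b   (applied B -> b)
Final yield: a a a a b b b b
Total rewrite steps: 15

15


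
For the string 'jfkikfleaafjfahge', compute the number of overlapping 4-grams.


String 'jfkikfleaafjfahge' has length L = 17.
Number of overlapping n-grams = L - n + 1
Substituting: 17 - 4 + 1 = 14

14


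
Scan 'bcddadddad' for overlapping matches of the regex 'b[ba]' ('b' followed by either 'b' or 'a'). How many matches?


Pattern: b[ba] means 'b' followed by either 'b' or 'a'.
Scanning 'bcddadddad' position-by-position:
  Pos 0: window 'bc' -> no
  Pos 1: window 'cd' -> no
  Pos 2: window 'dd' -> no
  Pos 3: window 'da' -> no
  Pos 4: window 'ad' -> no
  Pos 5: window 'dd' -> no
  Pos 6: window 'dd' -> no
  Pos 7: window 'da' -> no
  Pos 8: window 'ad' -> no
  Pos 9: window 'd' -> no
Total matches: 0

0


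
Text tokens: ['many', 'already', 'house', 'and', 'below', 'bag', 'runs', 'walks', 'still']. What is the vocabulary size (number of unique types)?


Listing all tokens and tracking unique types:
  Token 1: 'many' -> NEW (unique so far: 1)
  Token 2: 'already' -> NEW (unique so far: 2)
  Token 3: 'house' -> NEW (unique so far: 3)
  Token 4: 'and' -> NEW (unique so far: 4)
  Token 5: 'below' -> NEW (unique so far: 5)
  Token 6: 'bag' -> NEW (unique so far: 6)
  Token 7: 'runs' -> NEW (unique so far: 7)
  Token 8: 'walks' -> NEW (unique so far: 8)
  Token 9: 'still' -> NEW (unique so far: 9)
Unique types: ('already', 'and', 'bag', 'below', 'house', 'many', 'runs', 'still', 'walks')
Vocabulary size: 9

9


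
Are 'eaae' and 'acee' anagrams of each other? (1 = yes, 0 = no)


Sort characters of 'eaae': 'aaee'
Sort characters of 'acee': 'acee'
Sorted forms differ -> they are NOT anagrams
Result: 0

0


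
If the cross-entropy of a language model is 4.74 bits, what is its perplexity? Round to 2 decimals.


Perplexity formula: PP = 2^H
H = 4.74
PP = 2^4.74
Decompose: 2^4.74 = 2^4 * 2^0.74
2^4 = 16, 2^0.74 ~ 1.6701758
PP ~ 16 * 1.6701758 = 26.7228128
Rounded to 2 decimals: 26.72

26.72


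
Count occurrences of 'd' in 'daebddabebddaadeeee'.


Scanning 'daebddabebddaadeeee' for 'd':
  Position 0: 'd' -> MATCH (count: 1)
  Position 4: 'd' -> MATCH (count: 2)
  Position 5: 'd' -> MATCH (count: 3)
  Position 10: 'd' -> MATCH (count: 4)
  Position 11: 'd' -> MATCH (count: 5)
  Position 14: 'd' -> MATCH (count: 6)
Total occurrences of 'd': 6

6


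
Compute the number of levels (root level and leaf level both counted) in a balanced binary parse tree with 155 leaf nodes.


In a balanced binary tree with n leaves the deepest leaf is ceil(log2(n)) edges below the root,
so counting node levels inclusive of root and leaves gives ceil(log2(n)) + 1 levels.
log2(155) = 7.2761
ceil(7.2761) = 8
levels = 8 + 1 = 9

9


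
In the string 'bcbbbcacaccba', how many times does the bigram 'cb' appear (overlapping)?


Scanning 'bcbbbcacaccba' for bigram 'cb':
  Position 0: 'bc' -> no
  Position 1: 'cb' -> MATCH
  Position 2: 'bb' -> no
  Position 3: 'bb' -> no
  Position 4: 'bc' -> no
  Position 5: 'ca' -> no
  Position 6: 'ac' -> no
  Position 7: 'ca' -> no
  Position 8: 'ac' -> no
  Position 9: 'cc' -> no
  Position 10: 'cb' -> MATCH
  Position 11: 'ba' -> no
Total matches: 2

2


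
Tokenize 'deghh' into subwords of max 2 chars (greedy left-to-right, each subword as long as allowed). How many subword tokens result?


'deghh' has 5 characters.
Chunking with max size 2:
  Chunk 1: 'de' (positions 0-1)
  Chunk 2: 'gh' (positions 2-3)
  Chunk 3: 'h' (positions 4-4)
Total chunks: ceil(5 / 2) = 3

3


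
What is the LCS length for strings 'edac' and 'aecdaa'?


DP table for LCS of 'edac' and 'aecdaa':
       a  e  c  d  a  a
    0  0  0  0  0  0  0
  e 0  0  1  1  1  1  1
  d 0  0  1  1  2  2  2
  a 0  1  1  1  2  3  3
  c 0  1  1  2  2  3  3
LCS: 'eda'
LCS length = 3

3


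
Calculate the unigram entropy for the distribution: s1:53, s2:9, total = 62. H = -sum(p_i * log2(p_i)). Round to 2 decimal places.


Computing entropy H = -sum(p_i * log2(p_i)):
  s1: p = 53/62 = 0.8548, -p*log2(p) = 0.1934
  s2: p = 9/62 = 0.1452, -p*log2(p) = 0.4042
H = sum of terms = 0.5976
Rounded to 2 decimals: 0.60

0.60


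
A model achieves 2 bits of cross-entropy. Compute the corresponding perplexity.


Perplexity formula: PP = 2^H
H = 2
PP = 2^2
Steps: 2^1 = 2, 2^2 = 4
PP = 4

4


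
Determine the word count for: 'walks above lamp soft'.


Counting words by splitting on spaces:
  Word 1: 'walks'
  Word 2: 'above'
  Word 3: 'lamp'
  Word 4: 'soft'
Total words: 4

4


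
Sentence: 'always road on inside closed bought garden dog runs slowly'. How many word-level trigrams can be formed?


Word trigrams from [10] words:
  Trigram 1: (always road on)
  Trigram 2: (road on inside)
  Trigram 3: (on inside closed)
  Trigram 4: (inside closed bought)
  Trigram 5: (closed bought garden)
  Trigram 6: (bought garden dog)
  Trigram 7: (garden dog runs)
  Trigram 8: (dog runs slowly)
Total word trigrams: 10 - 2 = 8

8


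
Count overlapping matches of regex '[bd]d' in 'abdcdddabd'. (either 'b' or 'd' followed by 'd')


Pattern: [bd]d means either 'b' or 'd' followed by 'd'.
Scanning 'abdcdddabd' position-by-position:
  Pos 0: window 'ab' -> no
  Pos 1: window 'bd' -> MATCH
  Pos 2: window 'dc' -> no
  Pos 3: window 'cd' -> no
  Pos 4: window 'dd' -> MATCH
  Pos 5: window 'dd' -> MATCH
  Pos 6: window 'da' -> no
  Pos 7: window 'ab' -> no
  Pos 8: window 'bd' -> MATCH
  Pos 9: window 'd' -> no
Total matches: 4

4


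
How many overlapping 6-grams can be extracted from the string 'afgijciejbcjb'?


String 'afgijciejbcjb' has length L = 13.
Number of overlapping n-grams = L - n + 1
Substituting: 13 - 6 + 1 = 8

8


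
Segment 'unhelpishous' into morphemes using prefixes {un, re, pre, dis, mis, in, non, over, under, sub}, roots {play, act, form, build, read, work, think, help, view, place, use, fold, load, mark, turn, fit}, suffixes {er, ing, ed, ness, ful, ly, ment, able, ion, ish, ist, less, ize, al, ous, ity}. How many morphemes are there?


Segmenting 'unhelpishous' against the inventory:
  'un' -> prefix (morpheme 1)
  'help' -> root (morpheme 2)
  'ish' -> suffix (morpheme 3)
  'ous' -> suffix (morpheme 4)
Total morphemes: 4

4


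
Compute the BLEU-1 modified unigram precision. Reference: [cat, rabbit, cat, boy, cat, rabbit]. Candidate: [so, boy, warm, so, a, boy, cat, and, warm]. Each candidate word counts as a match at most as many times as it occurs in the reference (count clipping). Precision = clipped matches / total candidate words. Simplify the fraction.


Reference word counts: {'boy': 1, 'cat': 3, 'rabbit': 2}
Checking each candidate word (with clipping):
  'so' -> not in reference -> no match (matches: 0)
  'boy' -> in reference (ref count 1, used 1/1) -> match (matches: 1)
  'warm' -> not in reference -> no match (matches: 1)
  'so' -> not in reference -> no match (matches: 1)
  'a' -> not in reference -> no match (matches: 1)
  'boy' -> ref count 1 already used up (1/1) -> clipped, no match (matches: 1)
  'cat' -> in reference (ref count 3, used 1/3) -> match (matches: 2)
  'and' -> not in reference -> no match (matches: 2)
  'warm' -> not in reference -> no match (matches: 2)
Clipped matches: 2, Candidate length: 9
Precision = 2/9

2/9


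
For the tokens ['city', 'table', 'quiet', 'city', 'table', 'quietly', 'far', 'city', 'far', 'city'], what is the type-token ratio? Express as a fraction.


Tokens: 10
Unique types: ('city', 'far', 'quiet', 'quietly', 'table') = 5
TTR = 5/10
Simplify: divide both by 5 -> 1/2
TTR = 1/2

1/2


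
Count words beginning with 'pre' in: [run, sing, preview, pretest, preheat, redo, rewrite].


Checking each word for prefix 'pre':
  'run' -> no (count: 0)
  'sing' -> no (count: 0)
  'preview' -> YES, starts with 'pre' (count: 1)
  'pretest' -> YES, starts with 'pre' (count: 2)
  'preheat' -> YES, starts with 'pre' (count: 3)
  'redo' -> no (count: 3)
  'rewrite' -> no (count: 3)
Total with prefix 'pre': 3

3


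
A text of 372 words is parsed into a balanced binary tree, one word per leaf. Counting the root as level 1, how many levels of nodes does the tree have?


In a balanced binary tree with n leaves the deepest leaf is ceil(log2(n)) edges below the root,
so counting node levels inclusive of root and leaves gives ceil(log2(n)) + 1 levels.
log2(372) = 8.5392
ceil(8.5392) = 9
levels = 9 + 1 = 10

10


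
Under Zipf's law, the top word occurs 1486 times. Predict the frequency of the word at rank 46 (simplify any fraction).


Zipf's law: freq(rank) = f1 / rank
f1 = 1486, rank = 46
freq = 1486 / 46
GCD(1486, 46) = 2
Simplified: 743/23

743/23


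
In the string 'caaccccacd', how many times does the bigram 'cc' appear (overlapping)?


Scanning 'caaccccacd' for bigram 'cc':
  Position 0: 'ca' -> no
  Position 1: 'aa' -> no
  Position 2: 'ac' -> no
  Position 3: 'cc' -> MATCH
  Position 4: 'cc' -> MATCH
  Position 5: 'cc' -> MATCH
  Position 6: 'ca' -> no
  Position 7: 'ac' -> no
  Position 8: 'cd' -> no
Total matches: 3

3


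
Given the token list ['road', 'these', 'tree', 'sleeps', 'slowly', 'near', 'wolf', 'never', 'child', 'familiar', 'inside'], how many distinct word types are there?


Listing all tokens and tracking unique types:
  Token 1: 'road' -> NEW (unique so far: 1)
  Token 2: 'these' -> NEW (unique so far: 2)
  Token 3: 'tree' -> NEW (unique so far: 3)
  Token 4: 'sleeps' -> NEW (unique so far: 4)
  Token 5: 'slowly' -> NEW (unique so far: 5)
  Token 6: 'near' -> NEW (unique so far: 6)
  Token 7: 'wolf' -> NEW (unique so far: 7)
  Token 8: 'never' -> NEW (unique so far: 8)
  Token 9: 'child' -> NEW (unique so far: 9)
  Token 10: 'familiar' -> NEW (unique so far: 10)
  Token 11: 'inside' -> NEW (unique so far: 11)
Unique types: ('child', 'familiar', 'inside', 'near', 'never', 'road', 'sleeps', 'slowly', 'these', 'tree', 'wolf')
Vocabulary size: 11

11


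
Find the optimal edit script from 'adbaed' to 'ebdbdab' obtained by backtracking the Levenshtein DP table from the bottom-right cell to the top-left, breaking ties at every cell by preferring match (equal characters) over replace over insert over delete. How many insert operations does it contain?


Edit distance = 5. Backtracking from cell (6, 7) with preference match > replace > insert > delete,
then listing the resulting alignment 'adbaed' -> 'ebdbdab' left to right:
  Step 1: insert 'e' [insertion #1]
  Step 2: replace a->b
  Step 3: keep 'd'
  Step 4: keep 'b'
  Step 5: replace a->d
  Step 6: replace e->a
  Step 7: replace d->b
Total insertions: 1

1


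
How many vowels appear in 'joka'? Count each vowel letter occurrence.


Scanning each character of 'joka':
  Position 1: 'j' -> consonant (running count: 0)
  Position 2: 'o' -> vowel (running count: 1)
  Position 3: 'k' -> consonant (running count: 1)
  Position 4: 'a' -> vowel (running count: 2)
Total vowels: 2

2


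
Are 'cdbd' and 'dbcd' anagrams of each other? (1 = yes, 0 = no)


Sort characters of 'cdbd': 'bcdd'
Sort characters of 'dbcd': 'bcdd'
Sorted forms match -> they ARE anagrams
Result: 1

1


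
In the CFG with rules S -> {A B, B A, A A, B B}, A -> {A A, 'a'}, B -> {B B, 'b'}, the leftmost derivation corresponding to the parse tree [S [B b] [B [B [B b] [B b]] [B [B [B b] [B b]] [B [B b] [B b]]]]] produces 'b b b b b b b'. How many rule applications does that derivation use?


Every bracketed nonterminal node [X ...] in the tree is produced by exactly one rule application.
Reading the tree off as a leftmost derivation:
  Step 1: S  =>  B B   (applied S -> B B)
  Step 2: B B  =>  b B   (applied B -> b)
  Step 3: b B  =>  b B B   (applied B -> B B)
  Step 4: b B B  =>  b B B B   (applied B -> B B)
  Step 5: b B B B  =>  b b B B   (applied B -> b)
  Step 6: b b B B  =>  b b b B   (applied B -> b)
  Step 7: b b b B  =>  b b b B B   (applied B -> B B)
  Step 8: b b b B B  =>  b b b B B B   (applied B -> B B)
  Step 9: b b b B B B  =>  b b b b B B   (applied B -> b)
  Step 10: b b b b B B  =>  b b b b b B   (applied B -> b)
  Step 11: b b b b b B  =>  b b b b b B B   (applied B -> B B)
  Step 12: b b b b b B B  =>  b b b b b b B   (applied B -> b)
  Step 13: b b b b b b B  =>  b b b b b b b   (applied B -> b)
Final yield: b b b b b b b
Total rewrite steps: 13

13


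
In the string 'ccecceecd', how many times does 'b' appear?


Scanning 'ccecceecd' for 'b':
  No matches found.
Total occurrences of 'b': 0

0


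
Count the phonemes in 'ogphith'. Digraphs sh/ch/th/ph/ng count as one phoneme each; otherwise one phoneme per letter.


Parsing 'ogphith' greedily, digraphs first:
  'o' -> vowel phoneme (phonemes so far: 1)
  'g' -> consonant phoneme (phonemes so far: 2)
  'ph' -> digraph (1 consonant phoneme) (phonemes so far: 3)
  'i' -> vowel phoneme (phonemes so far: 4)
  'th' -> digraph (1 consonant phoneme) (phonemes so far: 5)
Total phonemes: 5

5


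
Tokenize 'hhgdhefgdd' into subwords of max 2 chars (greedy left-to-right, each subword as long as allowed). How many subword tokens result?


'hhgdhefgdd' has 10 characters.
Chunking with max size 2:
  Chunk 1: 'hh' (positions 0-1)
  Chunk 2: 'gd' (positions 2-3)
  Chunk 3: 'he' (positions 4-5)
  Chunk 4: 'fg' (positions 6-7)
  Chunk 5: 'dd' (positions 8-9)
Total chunks: ceil(10 / 2) = 5

5


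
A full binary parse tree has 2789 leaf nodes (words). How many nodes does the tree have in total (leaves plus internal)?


Leaf nodes (terminals): 2789
Internal nodes = n - 1 = 2789 - 1 = 2788
Total = leaves + internal = 2789 + 2788 = 5577

5577


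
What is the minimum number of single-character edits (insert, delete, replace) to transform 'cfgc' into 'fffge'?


Building DP table for s1='cfgc' (len 4) and s2='fffge' (len 5):
       f  f  f  g  e
    0  1  2  3  4  5
  c 1  1  2  3  4  5
  f 2  1  1  2  3  4
  g 3  2  2  2  2  3
  c 4  3  3  3  3  3
Edit distance = dp[4][5] = 3

3


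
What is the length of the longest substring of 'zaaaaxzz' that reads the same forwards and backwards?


Scanning 'zaaaaxzz' for palindromic substrings.
Substring at positions 1-4: 'aaaa'.
Check: reverse('aaaa') = 'aaaa' -> palindrome confirmed.
Neighbouring characters ('z' / 'x') break symmetry, so it cannot extend further.
No longer palindromic substring exists; longest length = 4

4


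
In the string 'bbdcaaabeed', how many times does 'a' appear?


Scanning 'bbdcaaabeed' for 'a':
  Position 4: 'a' -> MATCH (count: 1)
  Position 5: 'a' -> MATCH (count: 2)
  Position 6: 'a' -> MATCH (count: 3)
Total occurrences of 'a': 3

3


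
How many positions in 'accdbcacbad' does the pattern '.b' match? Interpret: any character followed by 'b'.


Pattern: .b means any character followed by 'b'.
Scanning 'accdbcacbad' position-by-position:
  Pos 0: window 'ac' -> no
  Pos 1: window 'cc' -> no
  Pos 2: window 'cd' -> no
  Pos 3: window 'db' -> MATCH
  Pos 4: window 'bc' -> no
  Pos 5: window 'ca' -> no
  Pos 6: window 'ac' -> no
  Pos 7: window 'cb' -> MATCH
  Pos 8: window 'ba' -> no
  Pos 9: window 'ad' -> no
  Pos 10: window 'd' -> no
Total matches: 2

2


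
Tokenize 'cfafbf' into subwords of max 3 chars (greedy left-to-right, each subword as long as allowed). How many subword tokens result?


'cfafbf' has 6 characters.
Chunking with max size 3:
  Chunk 1: 'cfa' (positions 0-2)
  Chunk 2: 'fbf' (positions 3-5)
Total chunks: ceil(6 / 3) = 2

2


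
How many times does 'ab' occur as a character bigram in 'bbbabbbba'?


Scanning 'bbbabbbba' for bigram 'ab':
  Position 0: 'bb' -> no
  Position 1: 'bb' -> no
  Position 2: 'ba' -> no
  Position 3: 'ab' -> MATCH
  Position 4: 'bb' -> no
  Position 5: 'bb' -> no
  Position 6: 'bb' -> no
  Position 7: 'ba' -> no
Total matches: 1

1


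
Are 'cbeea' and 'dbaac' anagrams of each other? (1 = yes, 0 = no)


Sort characters of 'cbeea': 'abcee'
Sort characters of 'dbaac': 'aabcd'
Sorted forms differ -> they are NOT anagrams
Result: 0

0


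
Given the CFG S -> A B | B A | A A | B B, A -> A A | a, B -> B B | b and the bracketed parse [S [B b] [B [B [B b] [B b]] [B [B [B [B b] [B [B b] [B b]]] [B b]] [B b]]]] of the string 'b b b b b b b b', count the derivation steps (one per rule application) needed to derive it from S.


Every bracketed nonterminal node [X ...] in the tree is produced by exactly one rule application.
Reading the tree off as a leftmost derivation:
  Step 1: S  =>  B B   (applied S -> B B)
  Step 2: B B  =>  b B   (applied B -> b)
  Step 3: b B  =>  b B B   (applied B -> B B)
  Step 4: b B B  =>  b B B B   (applied B -> B B)
  Step 5: b B B B  =>  b b B B   (applied B -> b)
  Step 6: b b B B  =>  b b b B   (applied B -> b)
  Step 7: b b b B  =>  b b b B B   (applied B -> B B)
  Step 8: b b b B B  =>  b b b B B B   (applied B -> B B)
  Step 9: b b b B B B  =>  b b b B B B B   (applied B -> B B)
  Step 10: b b b B B B B  =>  b b b b B B B   (applied B -> b)
  Step 11: b b b b B B B  =>  b b b b B B B B   (applied B -> B B)
  Step 12: b b b b B B B B  =>  b b b b b B B B   (applied B -> b)
  Step 13: b b b b b B B B  =>  b b b b b b B B   (applied B -> b)
  Step 14: b b b b b b B B  =>  b b b b b b b B   (applied B -> b)
  Step 15: b b b b b b b B  =>  b b b b b b b b   (applied B -> b)
Final yield: b b b b b b b b
Total rewrite steps: 15

15


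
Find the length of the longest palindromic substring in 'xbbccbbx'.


Scanning 'xbbccbbx' for palindromic substrings.
Substring at positions 0-7: 'xbbccbbx'.
Check: reverse('xbbccbbx') = 'xbbccbbx' -> palindrome confirmed.
No longer palindromic substring exists; longest length = 8

8


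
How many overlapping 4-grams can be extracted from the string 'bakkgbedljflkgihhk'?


String 'bakkgbedljflkgihhk' has length L = 18.
Number of overlapping n-grams = L - n + 1
Substituting: 18 - 4 + 1 = 15

15


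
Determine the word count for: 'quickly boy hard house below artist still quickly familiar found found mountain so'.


Counting words by splitting on spaces:
  Word 1: 'quickly'
  Word 2: 'boy'
  Word 3: 'hard'
  Word 4: 'house'
  Word 5: 'below'
  Word 6: 'artist'
  Word 7: 'still'
  Word 8: 'quickly'
  Word 9: 'familiar'
  Word 10: 'found'
  Word 11: 'found'
  Word 12: 'mountain'
  Word 13: 'so'
Total words: 13

13


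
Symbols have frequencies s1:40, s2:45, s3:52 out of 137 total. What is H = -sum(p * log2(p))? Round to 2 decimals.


Computing entropy H = -sum(p_i * log2(p_i)):
  s1: p = 40/137 = 0.2920, -p*log2(p) = 0.5186
  s2: p = 45/137 = 0.3285, -p*log2(p) = 0.5276
  s3: p = 52/137 = 0.3796, -p*log2(p) = 0.5305
H = sum of terms = 1.5767
Rounded to 2 decimals: 1.58

1.58


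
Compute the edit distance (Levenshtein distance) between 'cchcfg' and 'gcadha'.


Building DP table for s1='cchcfg' (len 6) and s2='gcadha' (len 6):
       g  c  a  d  h  a
    0  1  2  3  4  5  6
  c 1  1  1  2  3  4  5
  c 2  2  1  2  3  4  5
  h 3  3  2  2  3  3  4
  c 4  4  3  3  3  4  4
  f 5  5  4  4  4  4  5
  g 6  5  5  5  5  5  5
Edit distance = dp[6][6] = 5

5


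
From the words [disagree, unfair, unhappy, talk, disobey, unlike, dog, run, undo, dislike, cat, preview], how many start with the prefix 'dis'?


Checking each word for prefix 'dis':
  'disagree' -> YES, starts with 'dis' (count: 1)
  'unfair' -> no (count: 1)
  'unhappy' -> no (count: 1)
  'talk' -> no (count: 1)
  'disobey' -> YES, starts with 'dis' (count: 2)
  'unlike' -> no (count: 2)
  'dog' -> no (count: 2)
  'run' -> no (count: 2)
  'undo' -> no (count: 2)
  'dislike' -> YES, starts with 'dis' (count: 3)
  'cat' -> no (count: 3)
  'preview' -> no (count: 3)
Total with prefix 'dis': 3

3


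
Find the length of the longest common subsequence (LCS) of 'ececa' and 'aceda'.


DP table for LCS of 'ececa' and 'aceda':
       a  c  e  d  a
    0  0  0  0  0  0
  e 0  0  0  1  1  1
  c 0  0  1  1  1  1
  e 0  0  1  2  2  2
  c 0  0  1  2  2  2
  a 0  1  1  2  2  3
LCS: 'cea'
LCS length = 3

3


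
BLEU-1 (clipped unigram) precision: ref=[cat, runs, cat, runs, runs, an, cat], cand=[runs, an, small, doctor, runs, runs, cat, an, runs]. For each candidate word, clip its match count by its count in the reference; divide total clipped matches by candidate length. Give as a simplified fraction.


Reference word counts: {'an': 1, 'cat': 3, 'runs': 3}
Checking each candidate word (with clipping):
  'runs' -> in reference (ref count 3, used 1/3) -> match (matches: 1)
  'an' -> in reference (ref count 1, used 1/1) -> match (matches: 2)
  'small' -> not in reference -> no match (matches: 2)
  'doctor' -> not in reference -> no match (matches: 2)
  'runs' -> in reference (ref count 3, used 2/3) -> match (matches: 3)
  'runs' -> in reference (ref count 3, used 3/3) -> match (matches: 4)
  'cat' -> in reference (ref count 3, used 1/3) -> match (matches: 5)
  'an' -> ref count 1 already used up (1/1) -> clipped, no match (matches: 5)
  'runs' -> ref count 3 already used up (3/3) -> clipped, no match (matches: 5)
Clipped matches: 5, Candidate length: 9
Precision = 5/9

5/9


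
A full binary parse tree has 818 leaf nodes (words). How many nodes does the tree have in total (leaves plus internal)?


Leaf nodes (terminals): 818
Internal nodes = n - 1 = 818 - 1 = 817
Total = leaves + internal = 818 + 817 = 1635

1635


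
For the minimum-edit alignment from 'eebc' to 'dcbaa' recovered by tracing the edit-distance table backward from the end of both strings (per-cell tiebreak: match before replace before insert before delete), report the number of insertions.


Edit distance = 4. Backtracking from cell (4, 5) with preference match > replace > insert > delete,
then listing the resulting alignment 'eebc' -> 'dcbaa' left to right:
  Step 1: replace e->d
  Step 2: replace e->c
  Step 3: keep 'b'
  Step 4: insert 'a' [insertion #1]
  Step 5: replace c->a
Total insertions: 1

1


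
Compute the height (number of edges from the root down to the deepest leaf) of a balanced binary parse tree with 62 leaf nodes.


In a balanced binary tree with n leaves the deepest leaf is ceil(log2(n)) edges below the root.
log2(62) = 5.9542
ceil(5.9542) = 6
height (edges) = 6

6


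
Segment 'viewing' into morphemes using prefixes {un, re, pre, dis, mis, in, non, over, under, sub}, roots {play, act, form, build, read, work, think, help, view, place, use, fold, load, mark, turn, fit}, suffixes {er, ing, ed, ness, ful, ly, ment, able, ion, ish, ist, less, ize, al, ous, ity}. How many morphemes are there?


Segmenting 'viewing' against the inventory:
  'view' -> root (morpheme 1)
  'ing' -> suffix (morpheme 2)
Total morphemes: 2

2


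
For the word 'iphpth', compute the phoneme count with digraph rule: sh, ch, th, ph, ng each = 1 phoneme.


Parsing 'iphpth' greedily, digraphs first:
  'i' -> vowel phoneme (phonemes so far: 1)
  'ph' -> digraph (1 consonant phoneme) (phonemes so far: 2)
  'p' -> consonant phoneme (phonemes so far: 3)
  'th' -> digraph (1 consonant phoneme) (phonemes so far: 4)
Total phonemes: 4

4


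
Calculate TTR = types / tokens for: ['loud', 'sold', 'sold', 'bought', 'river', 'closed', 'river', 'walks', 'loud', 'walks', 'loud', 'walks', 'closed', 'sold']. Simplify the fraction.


Tokens: 14
Unique types: ('bought', 'closed', 'loud', 'river', 'sold', 'walks') = 6
TTR = 6/14
Simplify: divide both by 2 -> 3/7
TTR = 3/7

3/7


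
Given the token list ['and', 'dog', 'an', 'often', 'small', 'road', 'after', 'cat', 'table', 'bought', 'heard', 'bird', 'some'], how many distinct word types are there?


Listing all tokens and tracking unique types:
  Token 1: 'and' -> NEW (unique so far: 1)
  Token 2: 'dog' -> NEW (unique so far: 2)
  Token 3: 'an' -> NEW (unique so far: 3)
  Token 4: 'often' -> NEW (unique so far: 4)
  Token 5: 'small' -> NEW (unique so far: 5)
  Token 6: 'road' -> NEW (unique so far: 6)
  Token 7: 'after' -> NEW (unique so far: 7)
  Token 8: 'cat' -> NEW (unique so far: 8)
  Token 9: 'table' -> NEW (unique so far: 9)
  Token 10: 'bought' -> NEW (unique so far: 10)
  Token 11: 'heard' -> NEW (unique so far: 11)
  Token 12: 'bird' -> NEW (unique so far: 12)
  Token 13: 'some' -> NEW (unique so far: 13)
Unique types: ('after', 'an', 'and', 'bird', 'bought', 'cat', 'dog', 'heard', 'often', 'road', 'small', 'some', 'table')
Vocabulary size: 13

13


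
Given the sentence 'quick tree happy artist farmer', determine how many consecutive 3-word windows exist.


Word trigrams from [5] words:
  Trigram 1: (quick tree happy)
  Trigram 2: (tree happy artist)
  Trigram 3: (happy artist farmer)
Total word trigrams: 5 - 2 = 3

3


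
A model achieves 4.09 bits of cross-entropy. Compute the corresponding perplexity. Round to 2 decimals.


Perplexity formula: PP = 2^H
H = 4.09
PP = 2^4.09
Decompose: 2^4.09 = 2^4 * 2^0.09
2^4 = 16, 2^0.09 ~ 1.0643702
PP ~ 16 * 1.0643702 = 17.0299232
Rounded to 2 decimals: 17.03

17.03


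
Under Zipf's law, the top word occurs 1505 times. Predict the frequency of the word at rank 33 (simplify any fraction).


Zipf's law: freq(rank) = f1 / rank
f1 = 1505, rank = 33
freq = 1505 / 33
GCD(1505, 33) = 1
Simplified: 1505/33

1505/33


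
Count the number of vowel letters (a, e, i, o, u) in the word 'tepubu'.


Scanning each character of 'tepubu':
  Position 1: 't' -> consonant (running count: 0)
  Position 2: 'e' -> vowel (running count: 1)
  Position 3: 'p' -> consonant (running count: 1)
  Position 4: 'u' -> vowel (running count: 2)
  Position 5: 'b' -> consonant (running count: 2)
  Position 6: 'u' -> vowel (running count: 3)
Total vowels: 3

3


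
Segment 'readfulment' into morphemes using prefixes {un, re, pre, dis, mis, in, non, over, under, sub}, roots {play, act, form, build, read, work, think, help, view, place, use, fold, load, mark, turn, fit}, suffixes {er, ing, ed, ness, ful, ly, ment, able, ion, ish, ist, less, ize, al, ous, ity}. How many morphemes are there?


Segmenting 'readfulment' against the inventory:
  'read' -> root (morpheme 1)
  'ful' -> suffix (morpheme 2)
  'ment' -> suffix (morpheme 3)
Total morphemes: 3

3


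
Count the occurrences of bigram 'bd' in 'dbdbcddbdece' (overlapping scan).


Scanning 'dbdbcddbdece' for bigram 'bd':
  Position 0: 'db' -> no
  Position 1: 'bd' -> MATCH
  Position 2: 'db' -> no
  Position 3: 'bc' -> no
  Position 4: 'cd' -> no
  Position 5: 'dd' -> no
  Position 6: 'db' -> no
  Position 7: 'bd' -> MATCH
  Position 8: 'de' -> no
  Position 9: 'ec' -> no
  Position 10: 'ce' -> no
Total matches: 2

2


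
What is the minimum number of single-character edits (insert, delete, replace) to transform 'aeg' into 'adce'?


Building DP table for s1='aeg' (len 3) and s2='adce' (len 4):
       a  d  c  e
    0  1  2  3  4
  a 1  0  1  2  3
  e 2  1  1  2  2
  g 3  2  2  2  3
Edit distance = dp[3][4] = 3

3


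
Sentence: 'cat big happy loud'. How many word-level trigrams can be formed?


Word trigrams from [4] words:
  Trigram 1: (cat big happy)
  Trigram 2: (big happy loud)
Total word trigrams: 4 - 2 = 2

2


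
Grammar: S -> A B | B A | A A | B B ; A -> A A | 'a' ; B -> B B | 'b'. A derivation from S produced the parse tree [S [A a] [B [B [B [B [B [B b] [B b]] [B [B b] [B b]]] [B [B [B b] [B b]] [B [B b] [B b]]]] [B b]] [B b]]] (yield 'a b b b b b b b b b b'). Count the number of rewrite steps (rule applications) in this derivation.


Every bracketed nonterminal node [X ...] in the tree is produced by exactly one rule application.
Reading the tree off as a leftmost derivation:
  Step 1: S  =>  A B   (applied S -> A B)
  Step 2: A B  =>  a B   (applied A -> a)
  Step 3: a B  =>  a B B   (applied B -> B B)
  Step 4: a B B  =>  a B B B   (applied B -> B B)
  Step 5: a B B B  =>  a B B B B   (applied B -> B B)
  Step 6: a B B B B  =>  a B B B B B   (applied B -> B B)
  Step 7: a B B B B B  =>  a B B B B B B   (applied B -> B B)
  Step 8: a B B B B B B  =>  a b B B B B B   (applied B -> b)
  Step 9: a b B B B B B  =>  a b b B B B B   (applied B -> b)
  Step 10: a b b B B B B  =>  a b b B B B B B   (applied B -> B B)
  Step 11: a b b B B B B B  =>  a b b b B B B B   (applied B -> b)
  Step 12: a b b b B B B B  =>  a b b b b B B B   (applied B -> b)
  Step 13: a b b b b B B B  =>  a b b b b B B B B   (applied B -> B B)
  Step 14: a b b b b B B B B  =>  a b b b b B B B B B   (applied B -> B B)
  Step 15: a b b b b B B B B B  =>  a b b b b b B B B B   (applied B -> b)
  Step 16: a b b b b b B B B B  =>  a b b b b b b B B B   (applied B -> b)
  Step 17: a b b b b b b B B B  =>  a b b b b b b B B B B   (applied B -> B B)
  Step 18: a b b b b b b B B B B  =>  a b b b b b b b B B B   (applied B -> b)
  Step 19: a b b b b b b b B B B  =>  a b b b b b b b b B B   (applied B -> b)
  Step 20: a b b b b b b b b B B  =>  a b b b b b b b b b B   (applied B -> b)
  Step 21: a b b b b b b b b b B  =>  a b b b b b b b b b b   (applied B -> b)
Final yield: a b b b b b b b b b b
Total rewrite steps: 21

21


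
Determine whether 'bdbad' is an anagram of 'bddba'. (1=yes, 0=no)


Sort characters of 'bdbad': 'abbdd'
Sort characters of 'bddba': 'abbdd'
Sorted forms match -> they ARE anagrams
Result: 1

1


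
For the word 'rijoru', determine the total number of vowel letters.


Scanning each character of 'rijoru':
  Position 1: 'r' -> consonant (running count: 0)
  Position 2: 'i' -> vowel (running count: 1)
  Position 3: 'j' -> consonant (running count: 1)
  Position 4: 'o' -> vowel (running count: 2)
  Position 5: 'r' -> consonant (running count: 2)
  Position 6: 'u' -> vowel (running count: 3)
Total vowels: 3

3


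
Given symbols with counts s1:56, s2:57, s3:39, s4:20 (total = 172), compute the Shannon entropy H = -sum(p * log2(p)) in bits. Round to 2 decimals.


Computing entropy H = -sum(p_i * log2(p_i)):
  s1: p = 56/172 = 0.3256, -p*log2(p) = 0.5271
  s2: p = 57/172 = 0.3314, -p*log2(p) = 0.5280
  s3: p = 39/172 = 0.2267, -p*log2(p) = 0.4854
  s4: p = 20/172 = 0.1163, -p*log2(p) = 0.3610
H = sum of terms = 1.9015
Rounded to 2 decimals: 1.90

1.90


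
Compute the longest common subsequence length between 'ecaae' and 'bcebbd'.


DP table for LCS of 'ecaae' and 'bcebbd':
       b  c  e  b  b  d
    0  0  0  0  0  0  0
  e 0  0  0  1  1  1  1
  c 0  0  1  1  1  1  1
  a 0  0  1  1  1  1  1
  a 0  0  1  1  1  1  1
  e 0  0  1  2  2  2  2
LCS: 'ce'
LCS length = 2

2
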